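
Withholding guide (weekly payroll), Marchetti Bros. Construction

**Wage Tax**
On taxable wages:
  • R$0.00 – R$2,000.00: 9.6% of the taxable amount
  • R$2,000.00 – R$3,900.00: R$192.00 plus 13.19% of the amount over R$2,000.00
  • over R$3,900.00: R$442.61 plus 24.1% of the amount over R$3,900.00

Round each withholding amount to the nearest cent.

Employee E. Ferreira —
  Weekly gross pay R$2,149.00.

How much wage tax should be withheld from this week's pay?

R$211.65

Wage Tax: taxable = R$2,149.00
  R$192.00 + 13.19% × (R$2,149.00 − R$2,000.00) = R$192.00 + 13.19% × R$149.00 = R$211.65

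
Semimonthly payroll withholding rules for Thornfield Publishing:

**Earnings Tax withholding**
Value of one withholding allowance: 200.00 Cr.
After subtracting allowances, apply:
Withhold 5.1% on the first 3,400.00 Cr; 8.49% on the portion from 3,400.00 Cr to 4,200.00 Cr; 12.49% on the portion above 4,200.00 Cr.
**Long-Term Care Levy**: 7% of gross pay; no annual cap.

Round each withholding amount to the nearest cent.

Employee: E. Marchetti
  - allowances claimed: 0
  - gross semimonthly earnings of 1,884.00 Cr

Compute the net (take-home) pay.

1,656.04 Cr

Earnings Tax: taxable = 1,884.00 Cr
  5.1% × 1,884.00 Cr = 96.08 Cr
Long-Term Care Levy: 7% × 1,884.00 Cr = 131.88 Cr
Total withheld: 96.08 Cr + 131.88 Cr = 227.96 Cr
Net pay: 1,884.00 Cr − 227.96 Cr = 1,656.04 Cr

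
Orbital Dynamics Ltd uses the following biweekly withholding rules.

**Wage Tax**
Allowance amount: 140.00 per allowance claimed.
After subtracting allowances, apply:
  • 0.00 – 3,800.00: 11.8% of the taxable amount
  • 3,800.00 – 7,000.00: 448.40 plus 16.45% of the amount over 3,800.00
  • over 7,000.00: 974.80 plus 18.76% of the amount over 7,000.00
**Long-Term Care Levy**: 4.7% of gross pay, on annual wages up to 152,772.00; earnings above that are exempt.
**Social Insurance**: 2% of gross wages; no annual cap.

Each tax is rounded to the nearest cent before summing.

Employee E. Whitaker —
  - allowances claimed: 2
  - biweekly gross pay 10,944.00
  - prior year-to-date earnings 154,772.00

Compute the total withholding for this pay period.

Wage Tax: taxable = 10,944.00 − 2×140.00 = 10,664.00
  974.80 + 18.76% × (10,664.00 − 7,000.00) = 974.80 + 18.76% × 3,664.00 = 1,662.17
Long-Term Care Levy: YTD 154,772.00 ≥ cap 152,772.00 → 0.00
Social Insurance: 2% × 10,944.00 = 218.88
Total: 1,662.17 + 0.00 + 218.88 = 1,881.05

1,881.05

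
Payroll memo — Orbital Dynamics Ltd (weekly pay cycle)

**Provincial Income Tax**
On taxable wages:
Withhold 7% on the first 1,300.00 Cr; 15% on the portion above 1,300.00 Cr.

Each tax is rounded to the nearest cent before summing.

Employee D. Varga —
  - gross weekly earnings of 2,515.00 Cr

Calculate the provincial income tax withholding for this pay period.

Provincial Income Tax: taxable = 2,515.00 Cr
  91.00 Cr + 15% × (2,515.00 Cr − 1,300.00 Cr) = 91.00 Cr + 15% × 1,215.00 Cr = 273.25 Cr

273.25 Cr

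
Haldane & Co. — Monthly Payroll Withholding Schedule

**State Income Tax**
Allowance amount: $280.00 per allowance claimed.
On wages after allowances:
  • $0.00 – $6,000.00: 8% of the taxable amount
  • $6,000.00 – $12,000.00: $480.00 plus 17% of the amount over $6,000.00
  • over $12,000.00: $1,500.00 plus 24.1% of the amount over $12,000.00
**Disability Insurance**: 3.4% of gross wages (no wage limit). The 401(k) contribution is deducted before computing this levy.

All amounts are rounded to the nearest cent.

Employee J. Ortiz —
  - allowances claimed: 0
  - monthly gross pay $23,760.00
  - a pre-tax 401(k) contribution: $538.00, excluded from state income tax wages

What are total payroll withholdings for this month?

$4,994.05

State Income Tax: taxable = $23,760.00 − $538.00 = $23,222.00
  $1,500.00 + 24.1% × ($23,222.00 − $12,000.00) = $1,500.00 + 24.1% × $11,222.00 = $4,204.50
Disability Insurance: 3.4% × $23,222.00 = $789.55
Total: $4,204.50 + $789.55 = $4,994.05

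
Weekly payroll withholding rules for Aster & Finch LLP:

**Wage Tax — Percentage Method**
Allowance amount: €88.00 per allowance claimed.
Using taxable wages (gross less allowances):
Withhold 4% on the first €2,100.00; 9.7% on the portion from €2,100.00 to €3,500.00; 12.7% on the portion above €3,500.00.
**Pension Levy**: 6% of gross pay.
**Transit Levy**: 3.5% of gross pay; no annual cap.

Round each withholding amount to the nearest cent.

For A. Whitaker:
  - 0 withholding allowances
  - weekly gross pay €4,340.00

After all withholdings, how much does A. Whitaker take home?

€3,601.22

Wage Tax: taxable = €4,340.00
  €219.80 + 12.7% × (€4,340.00 − €3,500.00) = €219.80 + 12.7% × €840.00 = €326.48
Pension Levy: 6% × €4,340.00 = €260.40
Transit Levy: 3.5% × €4,340.00 = €151.90
Total withheld: €326.48 + €260.40 + €151.90 = €738.78
Net pay: €4,340.00 − €738.78 = €3,601.22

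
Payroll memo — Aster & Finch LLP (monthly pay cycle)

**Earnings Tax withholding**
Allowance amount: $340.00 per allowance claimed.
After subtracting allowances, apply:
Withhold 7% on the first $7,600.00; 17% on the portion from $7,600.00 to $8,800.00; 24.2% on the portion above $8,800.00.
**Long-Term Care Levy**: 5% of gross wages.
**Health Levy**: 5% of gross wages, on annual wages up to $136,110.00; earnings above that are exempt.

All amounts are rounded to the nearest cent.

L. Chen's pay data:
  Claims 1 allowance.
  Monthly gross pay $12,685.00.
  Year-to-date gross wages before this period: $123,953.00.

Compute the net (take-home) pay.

Earnings Tax: taxable = $12,685.00 − 1×$340.00 = $12,345.00
  $736.00 + 24.2% × ($12,345.00 − $8,800.00) = $736.00 + 24.2% × $3,545.00 = $1,593.89
Long-Term Care Levy: 5% × $12,685.00 = $634.25
Health Levy: cap $136,110.00 − YTD $123,953.00 = $12,157.00 subject; 5% × $12,157.00 = $607.85
Total withheld: $1,593.89 + $634.25 + $607.85 = $2,835.99
Net pay: $12,685.00 − $2,835.99 = $9,849.01

$9,849.01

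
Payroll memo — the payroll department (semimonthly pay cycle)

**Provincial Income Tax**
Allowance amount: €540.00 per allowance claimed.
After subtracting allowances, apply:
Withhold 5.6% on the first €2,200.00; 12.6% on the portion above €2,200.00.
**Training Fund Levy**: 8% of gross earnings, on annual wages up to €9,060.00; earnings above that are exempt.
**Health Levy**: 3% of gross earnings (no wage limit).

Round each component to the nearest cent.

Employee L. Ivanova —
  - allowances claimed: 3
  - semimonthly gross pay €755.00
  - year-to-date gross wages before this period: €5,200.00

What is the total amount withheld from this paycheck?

€83.05

Provincial Income Tax: taxable = €755.00 − 3×€540.00 = €-865.00
  Taxable ≤ 0 → €0.00
Training Fund Levy: 8% × €755.00 = €60.40
Health Levy: 3% × €755.00 = €22.65
Total: €0.00 + €60.40 + €22.65 = €83.05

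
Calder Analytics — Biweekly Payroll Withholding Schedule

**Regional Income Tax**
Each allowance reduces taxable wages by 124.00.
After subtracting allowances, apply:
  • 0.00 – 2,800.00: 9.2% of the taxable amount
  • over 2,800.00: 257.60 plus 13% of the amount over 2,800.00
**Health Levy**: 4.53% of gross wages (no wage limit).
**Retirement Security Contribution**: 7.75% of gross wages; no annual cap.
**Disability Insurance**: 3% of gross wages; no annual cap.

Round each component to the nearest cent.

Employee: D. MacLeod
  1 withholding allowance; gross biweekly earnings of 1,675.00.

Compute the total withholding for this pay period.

Regional Income Tax: taxable = 1,675.00 − 1×124.00 = 1,551.00
  9.2% × 1,551.00 = 142.69
Health Levy: 4.53% × 1,675.00 = 75.88
Retirement Security Contribution: 7.75% × 1,675.00 = 129.81
Disability Insurance: 3% × 1,675.00 = 50.25
Total: 142.69 + 75.88 + 129.81 + 50.25 = 398.63

398.63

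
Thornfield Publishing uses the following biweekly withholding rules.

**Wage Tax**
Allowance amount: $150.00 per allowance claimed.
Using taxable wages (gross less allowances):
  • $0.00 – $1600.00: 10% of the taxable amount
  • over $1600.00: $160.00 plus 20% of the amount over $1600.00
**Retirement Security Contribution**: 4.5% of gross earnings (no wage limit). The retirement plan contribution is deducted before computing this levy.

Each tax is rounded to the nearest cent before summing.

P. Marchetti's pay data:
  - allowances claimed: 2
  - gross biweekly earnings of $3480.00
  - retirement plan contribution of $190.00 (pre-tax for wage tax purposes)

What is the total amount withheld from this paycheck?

$586.05

Wage Tax: taxable = $3480.00 − $190.00 − 2×$150.00 = $2990.00
  $160.00 + 20% × ($2990.00 − $1600.00) = $160.00 + 20% × $1390.00 = $438.00
Retirement Security Contribution: 4.5% × $3290.00 = $148.05
Total: $438.00 + $148.05 = $586.05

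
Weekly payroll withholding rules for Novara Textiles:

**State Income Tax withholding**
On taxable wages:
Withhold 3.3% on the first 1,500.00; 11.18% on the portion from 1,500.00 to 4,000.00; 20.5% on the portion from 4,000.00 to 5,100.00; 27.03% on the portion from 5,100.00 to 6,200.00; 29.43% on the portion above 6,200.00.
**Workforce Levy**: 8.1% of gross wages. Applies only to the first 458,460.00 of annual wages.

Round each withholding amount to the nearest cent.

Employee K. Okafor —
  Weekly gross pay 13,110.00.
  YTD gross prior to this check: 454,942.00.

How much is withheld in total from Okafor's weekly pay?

State Income Tax: taxable = 13,110.00
  851.83 + 29.43% × (13,110.00 − 6,200.00) = 851.83 + 29.43% × 6,910.00 = 2,885.44
Workforce Levy: cap 458,460.00 − YTD 454,942.00 = 3,518.00 subject; 8.1% × 3,518.00 = 284.96
Total: 2,885.44 + 284.96 = 3,170.40

3,170.40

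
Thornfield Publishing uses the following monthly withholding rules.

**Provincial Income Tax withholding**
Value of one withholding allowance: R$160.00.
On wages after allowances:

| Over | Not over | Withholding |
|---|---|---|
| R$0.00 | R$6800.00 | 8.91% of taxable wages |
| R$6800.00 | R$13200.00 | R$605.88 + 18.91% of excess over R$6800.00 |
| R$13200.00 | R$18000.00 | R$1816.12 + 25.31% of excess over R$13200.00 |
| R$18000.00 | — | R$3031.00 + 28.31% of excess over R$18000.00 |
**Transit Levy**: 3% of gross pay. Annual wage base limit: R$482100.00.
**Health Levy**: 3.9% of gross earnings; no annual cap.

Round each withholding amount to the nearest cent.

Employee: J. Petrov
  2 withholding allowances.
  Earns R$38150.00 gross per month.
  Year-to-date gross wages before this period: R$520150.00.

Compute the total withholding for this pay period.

R$10132.72

Provincial Income Tax: taxable = R$38150.00 − 2×R$160.00 = R$37830.00
  R$3031.00 + 28.31% × (R$37830.00 − R$18000.00) = R$3031.00 + 28.31% × R$19830.00 = R$8644.87
Transit Levy: YTD R$520150.00 ≥ cap R$482100.00 → R$0.00
Health Levy: 3.9% × R$38150.00 = R$1487.85
Total: R$8644.87 + R$0.00 + R$1487.85 = R$10132.72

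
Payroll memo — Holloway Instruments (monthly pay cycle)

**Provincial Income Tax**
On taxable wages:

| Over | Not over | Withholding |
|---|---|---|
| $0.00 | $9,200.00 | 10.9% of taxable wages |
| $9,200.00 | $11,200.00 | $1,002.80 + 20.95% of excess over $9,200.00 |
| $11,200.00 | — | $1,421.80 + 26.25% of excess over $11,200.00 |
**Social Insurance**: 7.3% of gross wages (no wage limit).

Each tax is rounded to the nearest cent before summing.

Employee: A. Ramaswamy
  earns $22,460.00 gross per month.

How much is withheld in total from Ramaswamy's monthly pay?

Provincial Income Tax: taxable = $22,460.00
  $1,421.80 + 26.25% × ($22,460.00 − $11,200.00) = $1,421.80 + 26.25% × $11,260.00 = $4,377.55
Social Insurance: 7.3% × $22,460.00 = $1,639.58
Total: $4,377.55 + $1,639.58 = $6,017.13

$6,017.13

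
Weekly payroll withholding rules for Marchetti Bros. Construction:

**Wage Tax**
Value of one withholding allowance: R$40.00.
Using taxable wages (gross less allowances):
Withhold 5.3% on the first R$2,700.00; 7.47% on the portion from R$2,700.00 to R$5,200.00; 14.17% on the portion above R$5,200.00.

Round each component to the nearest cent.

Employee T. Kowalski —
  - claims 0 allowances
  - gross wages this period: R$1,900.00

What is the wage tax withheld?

Wage Tax: taxable = R$1,900.00
  5.3% × R$1,900.00 = R$100.70

R$100.70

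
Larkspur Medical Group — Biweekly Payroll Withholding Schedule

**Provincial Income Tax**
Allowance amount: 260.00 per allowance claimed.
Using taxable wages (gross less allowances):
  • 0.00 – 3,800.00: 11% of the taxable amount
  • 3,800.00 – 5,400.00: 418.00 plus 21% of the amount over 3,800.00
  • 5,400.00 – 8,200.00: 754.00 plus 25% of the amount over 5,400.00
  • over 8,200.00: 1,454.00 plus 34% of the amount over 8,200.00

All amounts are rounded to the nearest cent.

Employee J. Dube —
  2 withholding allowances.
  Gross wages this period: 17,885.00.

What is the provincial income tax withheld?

4,570.10

Provincial Income Tax: taxable = 17,885.00 − 2×260.00 = 17,365.00
  1,454.00 + 34% × (17,365.00 − 8,200.00) = 1,454.00 + 34% × 9,165.00 = 4,570.10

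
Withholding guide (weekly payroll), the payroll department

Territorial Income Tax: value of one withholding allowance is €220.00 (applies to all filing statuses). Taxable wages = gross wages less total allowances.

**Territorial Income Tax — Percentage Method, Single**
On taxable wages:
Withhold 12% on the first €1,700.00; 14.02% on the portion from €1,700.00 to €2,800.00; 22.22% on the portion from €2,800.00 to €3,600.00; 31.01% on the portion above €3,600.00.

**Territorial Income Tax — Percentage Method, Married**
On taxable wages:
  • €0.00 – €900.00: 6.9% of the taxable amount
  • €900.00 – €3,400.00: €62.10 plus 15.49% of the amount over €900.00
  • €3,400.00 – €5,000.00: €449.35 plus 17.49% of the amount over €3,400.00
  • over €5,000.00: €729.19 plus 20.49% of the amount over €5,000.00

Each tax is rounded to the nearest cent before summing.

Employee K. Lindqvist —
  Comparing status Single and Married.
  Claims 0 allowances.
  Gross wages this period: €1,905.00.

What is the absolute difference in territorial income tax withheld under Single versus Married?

Territorial Income Tax (Single): taxable = €1,905.00
  €204.00 + 14.02% × (€1,905.00 − €1,700.00) = €204.00 + 14.02% × €205.00 = €232.74
Territorial Income Tax (Married): taxable = €1,905.00
  €62.10 + 15.49% × (€1,905.00 − €900.00) = €62.10 + 15.49% × €1,005.00 = €217.77
Difference: |€232.74 − €217.77| = €14.97 (higher under Single)

€14.97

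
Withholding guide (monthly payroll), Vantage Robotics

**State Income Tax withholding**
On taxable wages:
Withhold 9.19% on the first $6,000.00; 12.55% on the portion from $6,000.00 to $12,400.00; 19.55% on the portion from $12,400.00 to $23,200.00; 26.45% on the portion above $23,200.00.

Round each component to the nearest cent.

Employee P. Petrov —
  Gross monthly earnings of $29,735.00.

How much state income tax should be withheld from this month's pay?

$5,194.51

State Income Tax: taxable = $29,735.00
  $3,466.00 + 26.45% × ($29,735.00 − $23,200.00) = $3,466.00 + 26.45% × $6,535.00 = $5,194.51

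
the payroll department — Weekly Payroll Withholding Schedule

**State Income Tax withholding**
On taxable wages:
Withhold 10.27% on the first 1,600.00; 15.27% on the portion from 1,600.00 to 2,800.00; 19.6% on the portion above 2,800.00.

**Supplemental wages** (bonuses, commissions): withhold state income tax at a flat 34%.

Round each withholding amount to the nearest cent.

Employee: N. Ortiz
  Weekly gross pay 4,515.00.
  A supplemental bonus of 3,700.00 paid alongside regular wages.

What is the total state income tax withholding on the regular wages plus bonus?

State Income Tax: taxable = 4,515.00
  347.56 + 19.6% × (4,515.00 − 2,800.00) = 347.56 + 19.6% × 1,715.00 = 683.70
Supplemental (34% flat on bonus): 34% × 3,700.00 = 1,258.00
Total state income tax: 683.70 + 1,258.00 = 1,941.70

1,941.70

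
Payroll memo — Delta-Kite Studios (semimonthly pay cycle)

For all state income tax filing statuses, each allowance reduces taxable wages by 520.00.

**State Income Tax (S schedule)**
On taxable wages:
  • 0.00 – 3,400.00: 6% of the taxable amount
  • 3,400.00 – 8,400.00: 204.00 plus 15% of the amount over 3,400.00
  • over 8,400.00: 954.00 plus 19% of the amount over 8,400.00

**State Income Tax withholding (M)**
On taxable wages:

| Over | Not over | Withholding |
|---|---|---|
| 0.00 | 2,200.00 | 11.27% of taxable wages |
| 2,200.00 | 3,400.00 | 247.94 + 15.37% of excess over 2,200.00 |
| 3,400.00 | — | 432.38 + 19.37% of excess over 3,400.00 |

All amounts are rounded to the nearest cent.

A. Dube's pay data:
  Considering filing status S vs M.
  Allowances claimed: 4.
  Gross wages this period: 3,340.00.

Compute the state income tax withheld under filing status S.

75.60

State Income Tax (S): taxable = 3,340.00 − 4×520.00 = 1,260.00
  6% × 1,260.00 = 75.60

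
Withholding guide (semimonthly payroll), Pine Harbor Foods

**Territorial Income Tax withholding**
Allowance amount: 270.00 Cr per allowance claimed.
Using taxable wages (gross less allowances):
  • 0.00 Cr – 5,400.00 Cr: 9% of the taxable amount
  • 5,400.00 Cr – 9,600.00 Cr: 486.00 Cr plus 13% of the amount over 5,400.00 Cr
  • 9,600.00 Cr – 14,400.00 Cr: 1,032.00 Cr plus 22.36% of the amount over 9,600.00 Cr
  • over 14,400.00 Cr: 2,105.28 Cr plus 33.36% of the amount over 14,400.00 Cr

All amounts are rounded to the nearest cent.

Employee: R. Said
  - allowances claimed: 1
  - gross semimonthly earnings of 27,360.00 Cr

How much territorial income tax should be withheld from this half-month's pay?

Territorial Income Tax: taxable = 27,360.00 Cr − 1×270.00 Cr = 27,090.00 Cr
  2,105.28 Cr + 33.36% × (27,090.00 Cr − 14,400.00 Cr) = 2,105.28 Cr + 33.36% × 12,690.00 Cr = 6,338.66 Cr

6,338.66 Cr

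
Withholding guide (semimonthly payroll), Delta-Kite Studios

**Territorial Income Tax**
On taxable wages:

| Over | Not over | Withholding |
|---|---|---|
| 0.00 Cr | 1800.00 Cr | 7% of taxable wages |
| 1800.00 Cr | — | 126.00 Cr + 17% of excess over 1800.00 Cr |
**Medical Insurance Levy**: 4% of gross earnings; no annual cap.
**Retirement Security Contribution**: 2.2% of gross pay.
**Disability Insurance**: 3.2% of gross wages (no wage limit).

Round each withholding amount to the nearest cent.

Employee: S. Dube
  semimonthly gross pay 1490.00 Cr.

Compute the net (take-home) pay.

Territorial Income Tax: taxable = 1490.00 Cr
  7% × 1490.00 Cr = 104.30 Cr
Medical Insurance Levy: 4% × 1490.00 Cr = 59.60 Cr
Retirement Security Contribution: 2.2% × 1490.00 Cr = 32.78 Cr
Disability Insurance: 3.2% × 1490.00 Cr = 47.68 Cr
Total withheld: 104.30 Cr + 59.60 Cr + 32.78 Cr + 47.68 Cr = 244.36 Cr
Net pay: 1490.00 Cr − 244.36 Cr = 1245.64 Cr

1245.64 Cr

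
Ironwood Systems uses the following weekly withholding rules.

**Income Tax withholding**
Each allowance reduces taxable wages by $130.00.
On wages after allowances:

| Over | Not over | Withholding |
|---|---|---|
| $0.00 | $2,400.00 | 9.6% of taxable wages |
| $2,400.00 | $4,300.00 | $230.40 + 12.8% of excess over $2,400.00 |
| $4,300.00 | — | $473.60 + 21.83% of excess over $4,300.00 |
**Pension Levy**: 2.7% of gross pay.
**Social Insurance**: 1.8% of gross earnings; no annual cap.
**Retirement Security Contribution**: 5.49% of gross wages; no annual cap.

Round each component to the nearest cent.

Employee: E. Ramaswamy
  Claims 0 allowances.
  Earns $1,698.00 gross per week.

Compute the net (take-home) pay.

$1,365.36

Income Tax: taxable = $1,698.00
  9.6% × $1,698.00 = $163.01
Pension Levy: 2.7% × $1,698.00 = $45.85
Social Insurance: 1.8% × $1,698.00 = $30.56
Retirement Security Contribution: 5.49% × $1,698.00 = $93.22
Total withheld: $163.01 + $45.85 + $30.56 + $93.22 = $332.64
Net pay: $1,698.00 − $332.64 = $1,365.36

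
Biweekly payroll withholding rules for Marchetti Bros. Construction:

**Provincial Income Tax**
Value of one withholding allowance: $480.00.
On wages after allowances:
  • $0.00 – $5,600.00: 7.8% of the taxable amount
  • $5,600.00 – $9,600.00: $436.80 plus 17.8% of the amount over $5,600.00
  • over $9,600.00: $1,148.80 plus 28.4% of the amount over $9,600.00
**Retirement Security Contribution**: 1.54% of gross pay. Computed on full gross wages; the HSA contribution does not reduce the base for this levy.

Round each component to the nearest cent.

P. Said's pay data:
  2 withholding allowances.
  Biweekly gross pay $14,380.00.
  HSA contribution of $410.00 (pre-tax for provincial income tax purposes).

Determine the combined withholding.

Provincial Income Tax: taxable = $14,380.00 − $410.00 − 2×$480.00 = $13,010.00
  $1,148.80 + 28.4% × ($13,010.00 − $9,600.00) = $1,148.80 + 28.4% × $3,410.00 = $2,117.24
Retirement Security Contribution: 1.54% × $14,380.00 = $221.45
Total: $2,117.24 + $221.45 = $2,338.69

$2,338.69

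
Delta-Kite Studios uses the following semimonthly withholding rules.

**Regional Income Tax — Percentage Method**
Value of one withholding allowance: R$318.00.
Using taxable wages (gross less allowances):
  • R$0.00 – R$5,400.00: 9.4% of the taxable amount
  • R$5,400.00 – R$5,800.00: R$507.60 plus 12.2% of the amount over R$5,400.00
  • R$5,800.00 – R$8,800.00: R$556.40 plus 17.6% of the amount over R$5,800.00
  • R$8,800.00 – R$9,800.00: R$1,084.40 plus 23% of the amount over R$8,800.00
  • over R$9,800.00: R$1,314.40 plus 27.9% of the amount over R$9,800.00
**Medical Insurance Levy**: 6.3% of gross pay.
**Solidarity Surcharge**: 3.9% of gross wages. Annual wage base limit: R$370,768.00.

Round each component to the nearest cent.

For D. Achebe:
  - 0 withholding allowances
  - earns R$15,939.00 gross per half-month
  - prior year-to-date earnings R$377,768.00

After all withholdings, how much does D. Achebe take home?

Regional Income Tax: taxable = R$15,939.00
  R$1,314.40 + 27.9% × (R$15,939.00 − R$9,800.00) = R$1,314.40 + 27.9% × R$6,139.00 = R$3,027.18
Medical Insurance Levy: 6.3% × R$15,939.00 = R$1,004.16
Solidarity Surcharge: YTD R$377,768.00 ≥ cap R$370,768.00 → R$0.00
Total withheld: R$3,027.18 + R$1,004.16 + R$0.00 = R$4,031.34
Net pay: R$15,939.00 − R$4,031.34 = R$11,907.66

R$11,907.66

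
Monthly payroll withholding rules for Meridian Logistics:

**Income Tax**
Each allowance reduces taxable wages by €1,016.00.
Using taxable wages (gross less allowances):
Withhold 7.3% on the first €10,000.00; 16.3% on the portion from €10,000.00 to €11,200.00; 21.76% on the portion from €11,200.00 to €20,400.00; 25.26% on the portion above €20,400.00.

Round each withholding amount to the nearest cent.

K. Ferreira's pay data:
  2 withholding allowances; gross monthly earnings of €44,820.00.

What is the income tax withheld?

€8,582.73

Income Tax: taxable = €44,820.00 − 2×€1,016.00 = €42,788.00
  €2,927.52 + 25.26% × (€42,788.00 − €20,400.00) = €2,927.52 + 25.26% × €22,388.00 = €8,582.73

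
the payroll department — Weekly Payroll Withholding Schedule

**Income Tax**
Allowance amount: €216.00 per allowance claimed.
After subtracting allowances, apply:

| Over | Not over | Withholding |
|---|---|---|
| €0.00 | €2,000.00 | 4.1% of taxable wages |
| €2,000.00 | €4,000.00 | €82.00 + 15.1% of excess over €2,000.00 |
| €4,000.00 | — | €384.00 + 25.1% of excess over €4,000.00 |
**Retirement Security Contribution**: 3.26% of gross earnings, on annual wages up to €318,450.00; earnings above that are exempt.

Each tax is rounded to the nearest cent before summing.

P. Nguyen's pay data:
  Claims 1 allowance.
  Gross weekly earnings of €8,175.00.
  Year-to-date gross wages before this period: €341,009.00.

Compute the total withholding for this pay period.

€1,377.71

Income Tax: taxable = €8,175.00 − 1×€216.00 = €7,959.00
  €384.00 + 25.1% × (€7,959.00 − €4,000.00) = €384.00 + 25.1% × €3,959.00 = €1,377.71
Retirement Security Contribution: YTD €341,009.00 ≥ cap €318,450.00 → €0.00
Total: €1,377.71 + €0.00 = €1,377.71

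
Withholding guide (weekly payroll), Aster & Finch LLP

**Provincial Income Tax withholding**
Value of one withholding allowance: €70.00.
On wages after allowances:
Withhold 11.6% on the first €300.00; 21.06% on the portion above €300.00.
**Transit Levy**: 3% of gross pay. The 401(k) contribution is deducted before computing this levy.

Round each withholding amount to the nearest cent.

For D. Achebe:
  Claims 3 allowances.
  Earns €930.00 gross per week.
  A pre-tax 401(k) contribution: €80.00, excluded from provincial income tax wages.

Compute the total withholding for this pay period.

€131.90

Provincial Income Tax: taxable = €930.00 − €80.00 − 3×€70.00 = €640.00
  €34.80 + 21.06% × (€640.00 − €300.00) = €34.80 + 21.06% × €340.00 = €106.40
Transit Levy: 3% × €850.00 = €25.50
Total: €106.40 + €25.50 = €131.90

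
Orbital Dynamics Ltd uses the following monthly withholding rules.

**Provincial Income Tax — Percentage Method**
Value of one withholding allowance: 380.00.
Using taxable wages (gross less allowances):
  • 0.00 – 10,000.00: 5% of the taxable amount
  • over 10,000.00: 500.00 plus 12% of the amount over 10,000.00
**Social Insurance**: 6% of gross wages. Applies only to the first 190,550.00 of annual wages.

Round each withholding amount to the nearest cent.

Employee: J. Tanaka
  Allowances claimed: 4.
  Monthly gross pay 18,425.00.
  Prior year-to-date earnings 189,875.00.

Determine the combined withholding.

Provincial Income Tax: taxable = 18,425.00 − 4×380.00 = 16,905.00
  500.00 + 12% × (16,905.00 − 10,000.00) = 500.00 + 12% × 6,905.00 = 1,328.60
Social Insurance: cap 190,550.00 − YTD 189,875.00 = 675.00 subject; 6% × 675.00 = 40.50
Total: 1,328.60 + 40.50 = 1,369.10

1,369.10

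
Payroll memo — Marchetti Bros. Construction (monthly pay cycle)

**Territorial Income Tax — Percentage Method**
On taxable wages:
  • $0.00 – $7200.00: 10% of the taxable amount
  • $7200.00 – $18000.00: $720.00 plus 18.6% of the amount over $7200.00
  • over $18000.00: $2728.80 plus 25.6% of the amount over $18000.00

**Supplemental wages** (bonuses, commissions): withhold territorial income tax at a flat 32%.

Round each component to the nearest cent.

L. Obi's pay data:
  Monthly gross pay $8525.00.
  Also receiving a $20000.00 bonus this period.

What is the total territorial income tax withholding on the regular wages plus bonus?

Territorial Income Tax: taxable = $8525.00
  $720.00 + 18.6% × ($8525.00 − $7200.00) = $720.00 + 18.6% × $1325.00 = $966.45
Supplemental (32% flat on bonus): 32% × $20000.00 = $6400.00
Total territorial income tax: $966.45 + $6400.00 = $7366.45

$7366.45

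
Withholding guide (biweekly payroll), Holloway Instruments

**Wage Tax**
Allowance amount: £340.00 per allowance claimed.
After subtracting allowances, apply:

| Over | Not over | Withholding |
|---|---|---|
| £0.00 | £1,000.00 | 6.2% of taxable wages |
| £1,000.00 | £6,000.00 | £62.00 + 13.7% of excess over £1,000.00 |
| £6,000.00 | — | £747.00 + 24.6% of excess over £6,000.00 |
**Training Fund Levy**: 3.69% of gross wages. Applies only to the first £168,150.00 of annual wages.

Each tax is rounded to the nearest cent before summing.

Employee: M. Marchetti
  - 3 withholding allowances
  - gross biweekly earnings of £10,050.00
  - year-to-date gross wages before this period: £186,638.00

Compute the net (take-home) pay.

£8,557.62

Wage Tax: taxable = £10,050.00 − 3×£340.00 = £9,030.00
  £747.00 + 24.6% × (£9,030.00 − £6,000.00) = £747.00 + 24.6% × £3,030.00 = £1,492.38
Training Fund Levy: YTD £186,638.00 ≥ cap £168,150.00 → £0.00
Total withheld: £1,492.38 + £0.00 = £1,492.38
Net pay: £10,050.00 − £1,492.38 = £8,557.62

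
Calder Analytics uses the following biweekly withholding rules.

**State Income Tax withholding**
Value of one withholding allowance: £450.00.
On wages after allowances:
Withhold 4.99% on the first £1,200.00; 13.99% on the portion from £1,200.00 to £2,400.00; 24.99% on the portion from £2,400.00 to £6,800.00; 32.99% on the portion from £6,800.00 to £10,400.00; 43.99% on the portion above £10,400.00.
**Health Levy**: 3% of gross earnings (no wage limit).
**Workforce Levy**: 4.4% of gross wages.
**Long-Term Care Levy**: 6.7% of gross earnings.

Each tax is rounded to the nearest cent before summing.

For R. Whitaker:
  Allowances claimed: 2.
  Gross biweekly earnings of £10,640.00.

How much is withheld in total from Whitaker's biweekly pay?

£3,797.47

State Income Tax: taxable = £10,640.00 − 2×£450.00 = £9,740.00
  £1,327.32 + 32.99% × (£9,740.00 − £6,800.00) = £1,327.32 + 32.99% × £2,940.00 = £2,297.23
Health Levy: 3% × £10,640.00 = £319.20
Workforce Levy: 4.4% × £10,640.00 = £468.16
Long-Term Care Levy: 6.7% × £10,640.00 = £712.88
Total: £2,297.23 + £319.20 + £468.16 + £712.88 = £3,797.47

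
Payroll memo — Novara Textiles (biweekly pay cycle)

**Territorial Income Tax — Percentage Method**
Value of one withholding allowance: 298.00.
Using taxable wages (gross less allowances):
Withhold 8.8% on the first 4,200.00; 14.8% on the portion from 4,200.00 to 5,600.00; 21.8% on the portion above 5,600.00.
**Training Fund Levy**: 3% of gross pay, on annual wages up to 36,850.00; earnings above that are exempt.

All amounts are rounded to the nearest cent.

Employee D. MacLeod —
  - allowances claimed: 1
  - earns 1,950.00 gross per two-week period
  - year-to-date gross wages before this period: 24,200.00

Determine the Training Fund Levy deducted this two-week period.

Training Fund Levy: 3% × 1,950.00 = 58.50

58.50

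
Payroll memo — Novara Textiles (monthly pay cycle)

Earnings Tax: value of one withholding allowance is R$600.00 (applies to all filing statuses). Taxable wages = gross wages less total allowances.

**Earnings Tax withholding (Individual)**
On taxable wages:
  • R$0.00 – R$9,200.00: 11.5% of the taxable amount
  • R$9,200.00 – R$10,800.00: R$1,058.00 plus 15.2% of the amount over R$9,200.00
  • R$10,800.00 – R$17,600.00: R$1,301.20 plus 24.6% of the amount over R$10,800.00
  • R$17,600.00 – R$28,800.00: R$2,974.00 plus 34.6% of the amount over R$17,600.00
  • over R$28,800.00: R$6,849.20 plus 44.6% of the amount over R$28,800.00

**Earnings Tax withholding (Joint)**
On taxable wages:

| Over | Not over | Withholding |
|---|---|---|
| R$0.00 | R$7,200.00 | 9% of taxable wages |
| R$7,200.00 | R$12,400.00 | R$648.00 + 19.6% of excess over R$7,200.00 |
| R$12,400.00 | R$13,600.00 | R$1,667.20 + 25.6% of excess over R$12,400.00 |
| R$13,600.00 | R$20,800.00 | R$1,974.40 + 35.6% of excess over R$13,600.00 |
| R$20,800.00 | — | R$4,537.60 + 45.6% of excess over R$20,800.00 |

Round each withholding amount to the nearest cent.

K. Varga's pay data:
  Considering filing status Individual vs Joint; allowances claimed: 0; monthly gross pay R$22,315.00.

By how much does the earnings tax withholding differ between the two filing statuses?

Earnings Tax (Individual): taxable = R$22,315.00
  R$2,974.00 + 34.6% × (R$22,315.00 − R$17,600.00) = R$2,974.00 + 34.6% × R$4,715.00 = R$4,605.39
Earnings Tax (Joint): taxable = R$22,315.00
  R$4,537.60 + 45.6% × (R$22,315.00 − R$20,800.00) = R$4,537.60 + 45.6% × R$1,515.00 = R$5,228.44
Difference: |R$4,605.39 − R$5,228.44| = R$623.05 (higher under Joint)

R$623.05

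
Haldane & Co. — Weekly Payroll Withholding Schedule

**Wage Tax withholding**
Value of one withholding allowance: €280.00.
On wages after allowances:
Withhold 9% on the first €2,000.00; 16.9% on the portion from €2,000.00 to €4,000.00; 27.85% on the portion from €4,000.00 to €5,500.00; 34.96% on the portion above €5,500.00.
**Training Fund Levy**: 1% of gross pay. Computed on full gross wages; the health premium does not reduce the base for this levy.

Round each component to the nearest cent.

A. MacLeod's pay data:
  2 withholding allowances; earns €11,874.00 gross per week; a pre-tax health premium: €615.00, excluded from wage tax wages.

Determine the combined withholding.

Wage Tax: taxable = €11,874.00 − €615.00 − 2×€280.00 = €10,699.00
  €935.75 + 34.96% × (€10,699.00 − €5,500.00) = €935.75 + 34.96% × €5,199.00 = €2,753.32
Training Fund Levy: 1% × €11,874.00 = €118.74
Total: €2,753.32 + €118.74 = €2,872.06

€2,872.06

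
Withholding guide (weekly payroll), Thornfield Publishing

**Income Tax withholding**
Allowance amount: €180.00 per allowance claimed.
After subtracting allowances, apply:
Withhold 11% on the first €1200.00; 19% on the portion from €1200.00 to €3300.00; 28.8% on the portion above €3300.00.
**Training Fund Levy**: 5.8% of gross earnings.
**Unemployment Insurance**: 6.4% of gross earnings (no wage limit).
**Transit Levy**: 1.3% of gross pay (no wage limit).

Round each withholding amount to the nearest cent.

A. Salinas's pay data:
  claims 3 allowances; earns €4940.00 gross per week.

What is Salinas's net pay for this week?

€3425.30

Income Tax: taxable = €4940.00 − 3×€180.00 = €4400.00
  €531.00 + 28.8% × (€4400.00 − €3300.00) = €531.00 + 28.8% × €1100.00 = €847.80
Training Fund Levy: 5.8% × €4940.00 = €286.52
Unemployment Insurance: 6.4% × €4940.00 = €316.16
Transit Levy: 1.3% × €4940.00 = €64.22
Total withheld: €847.80 + €286.52 + €316.16 + €64.22 = €1514.70
Net pay: €4940.00 − €1514.70 = €3425.30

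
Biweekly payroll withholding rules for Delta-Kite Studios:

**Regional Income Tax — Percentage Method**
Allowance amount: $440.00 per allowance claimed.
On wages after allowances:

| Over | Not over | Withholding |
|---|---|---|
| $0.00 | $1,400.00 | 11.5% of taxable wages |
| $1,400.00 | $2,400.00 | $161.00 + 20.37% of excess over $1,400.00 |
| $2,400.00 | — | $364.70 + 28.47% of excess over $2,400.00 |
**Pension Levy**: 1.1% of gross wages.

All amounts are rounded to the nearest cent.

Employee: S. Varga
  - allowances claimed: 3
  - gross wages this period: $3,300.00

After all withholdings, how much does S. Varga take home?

$2,984.55

Regional Income Tax: taxable = $3,300.00 − 3×$440.00 = $1,980.00
  $161.00 + 20.37% × ($1,980.00 − $1,400.00) = $161.00 + 20.37% × $580.00 = $279.15
Pension Levy: 1.1% × $3,300.00 = $36.30
Total withheld: $279.15 + $36.30 = $315.45
Net pay: $3,300.00 − $315.45 = $2,984.55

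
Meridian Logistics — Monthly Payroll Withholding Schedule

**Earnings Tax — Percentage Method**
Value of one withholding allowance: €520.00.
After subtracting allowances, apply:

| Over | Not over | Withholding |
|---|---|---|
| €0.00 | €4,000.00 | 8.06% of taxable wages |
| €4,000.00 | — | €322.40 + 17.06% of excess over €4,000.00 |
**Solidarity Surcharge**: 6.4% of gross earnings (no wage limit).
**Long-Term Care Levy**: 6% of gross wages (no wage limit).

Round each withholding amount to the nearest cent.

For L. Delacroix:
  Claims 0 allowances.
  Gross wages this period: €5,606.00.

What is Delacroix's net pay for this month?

€4,314.48

Earnings Tax: taxable = €5,606.00
  €322.40 + 17.06% × (€5,606.00 − €4,000.00) = €322.40 + 17.06% × €1,606.00 = €596.38
Solidarity Surcharge: 6.4% × €5,606.00 = €358.78
Long-Term Care Levy: 6% × €5,606.00 = €336.36
Total withheld: €596.38 + €358.78 + €336.36 = €1,291.52
Net pay: €5,606.00 − €1,291.52 = €4,314.48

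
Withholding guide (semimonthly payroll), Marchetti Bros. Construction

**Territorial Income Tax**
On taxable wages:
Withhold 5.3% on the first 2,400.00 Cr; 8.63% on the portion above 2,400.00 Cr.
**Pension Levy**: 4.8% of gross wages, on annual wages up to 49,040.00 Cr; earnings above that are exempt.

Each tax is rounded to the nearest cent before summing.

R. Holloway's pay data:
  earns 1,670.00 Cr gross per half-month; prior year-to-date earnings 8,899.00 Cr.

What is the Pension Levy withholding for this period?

Pension Levy: 4.8% × 1,670.00 Cr = 80.16 Cr

80.16 Cr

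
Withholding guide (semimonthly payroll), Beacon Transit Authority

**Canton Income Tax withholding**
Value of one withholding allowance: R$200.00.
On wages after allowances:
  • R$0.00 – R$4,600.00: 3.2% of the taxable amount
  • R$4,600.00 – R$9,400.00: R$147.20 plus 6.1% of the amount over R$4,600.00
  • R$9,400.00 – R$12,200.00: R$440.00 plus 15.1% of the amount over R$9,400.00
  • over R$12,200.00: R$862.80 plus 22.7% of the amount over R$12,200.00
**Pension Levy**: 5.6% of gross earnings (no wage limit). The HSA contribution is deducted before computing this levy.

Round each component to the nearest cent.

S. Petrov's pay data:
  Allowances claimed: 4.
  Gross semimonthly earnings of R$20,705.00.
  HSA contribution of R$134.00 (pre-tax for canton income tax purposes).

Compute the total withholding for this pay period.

R$3,733.40

Canton Income Tax: taxable = R$20,705.00 − R$134.00 − 4×R$200.00 = R$19,771.00
  R$862.80 + 22.7% × (R$19,771.00 − R$12,200.00) = R$862.80 + 22.7% × R$7,571.00 = R$2,581.42
Pension Levy: 5.6% × R$20,571.00 = R$1,151.98
Total: R$2,581.42 + R$1,151.98 = R$3,733.40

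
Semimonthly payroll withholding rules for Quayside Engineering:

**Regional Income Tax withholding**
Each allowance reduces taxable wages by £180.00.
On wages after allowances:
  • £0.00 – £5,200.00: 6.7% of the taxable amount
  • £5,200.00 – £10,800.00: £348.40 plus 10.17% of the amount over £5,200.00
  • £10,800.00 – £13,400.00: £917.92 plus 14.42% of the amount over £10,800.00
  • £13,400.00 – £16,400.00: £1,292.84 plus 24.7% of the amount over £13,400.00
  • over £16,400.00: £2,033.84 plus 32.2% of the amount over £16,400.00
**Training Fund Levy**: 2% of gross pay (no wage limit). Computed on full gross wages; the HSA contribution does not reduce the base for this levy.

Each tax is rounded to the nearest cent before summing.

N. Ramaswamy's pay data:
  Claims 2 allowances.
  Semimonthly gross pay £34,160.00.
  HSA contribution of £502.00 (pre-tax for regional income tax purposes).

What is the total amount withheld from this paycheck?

Regional Income Tax: taxable = £34,160.00 − £502.00 − 2×£180.00 = £33,298.00
  £2,033.84 + 32.2% × (£33,298.00 − £16,400.00) = £2,033.84 + 32.2% × £16,898.00 = £7,475.00
Training Fund Levy: 2% × £34,160.00 = £683.20
Total: £7,475.00 + £683.20 = £8,158.20

£8,158.20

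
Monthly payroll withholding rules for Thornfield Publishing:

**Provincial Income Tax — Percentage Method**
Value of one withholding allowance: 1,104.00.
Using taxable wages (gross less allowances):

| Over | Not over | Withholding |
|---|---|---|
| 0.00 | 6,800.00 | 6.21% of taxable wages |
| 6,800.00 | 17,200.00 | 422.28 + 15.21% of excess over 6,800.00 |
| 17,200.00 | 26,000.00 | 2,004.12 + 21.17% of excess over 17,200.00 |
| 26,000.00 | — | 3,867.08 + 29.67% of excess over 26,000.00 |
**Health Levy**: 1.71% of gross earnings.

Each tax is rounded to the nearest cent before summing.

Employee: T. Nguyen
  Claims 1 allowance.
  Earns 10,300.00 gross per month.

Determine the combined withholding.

962.84

Provincial Income Tax: taxable = 10,300.00 − 1×1,104.00 = 9,196.00
  422.28 + 15.21% × (9,196.00 − 6,800.00) = 422.28 + 15.21% × 2,396.00 = 786.71
Health Levy: 1.71% × 10,300.00 = 176.13
Total: 786.71 + 176.13 = 962.84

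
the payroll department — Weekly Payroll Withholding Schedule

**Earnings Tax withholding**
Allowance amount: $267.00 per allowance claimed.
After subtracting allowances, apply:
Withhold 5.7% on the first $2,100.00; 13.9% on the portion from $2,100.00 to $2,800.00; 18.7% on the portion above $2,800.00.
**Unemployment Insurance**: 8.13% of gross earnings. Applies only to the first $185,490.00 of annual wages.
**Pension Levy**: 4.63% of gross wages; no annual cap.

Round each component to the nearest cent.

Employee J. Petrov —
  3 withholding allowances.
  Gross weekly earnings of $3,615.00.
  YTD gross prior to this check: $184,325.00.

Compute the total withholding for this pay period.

Earnings Tax: taxable = $3,615.00 − 3×$267.00 = $2,814.00
  $217.00 + 18.7% × ($2,814.00 − $2,800.00) = $217.00 + 18.7% × $14.00 = $219.62
Unemployment Insurance: cap $185,490.00 − YTD $184,325.00 = $1,165.00 subject; 8.13% × $1,165.00 = $94.71
Pension Levy: 4.63% × $3,615.00 = $167.37
Total: $219.62 + $94.71 + $167.37 = $481.70

$481.70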